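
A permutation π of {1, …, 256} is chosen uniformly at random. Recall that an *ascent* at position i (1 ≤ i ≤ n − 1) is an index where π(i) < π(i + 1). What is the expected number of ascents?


Write X = Σ X_I over i = 1, …, 255, with X_I the indicator of one ascent.
There are 255 indicators.
For each fixed i, the pair (π(i), π(i+1)) is a uniformly random ordered pair of distinct values from {1, …, 256}; by symmetry P[π(i) < π(i+1)] = 1/2.
By linearity: E[X] = 255 · (1/2) = (256 − 1) · (1/2) = 255/2 ≈ 127.5000.

E[X] = 255/2 = 127.5000.


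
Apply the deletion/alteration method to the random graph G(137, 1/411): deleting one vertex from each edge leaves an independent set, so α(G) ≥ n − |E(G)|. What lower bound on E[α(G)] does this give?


E[|E(G)|] = C(137, 2)·p = 9316 · (1/411) = 68/3.
E[α(G)] ≥ n − E[|E(G)|] = 137 − 68/3 = 343/3.
Numerically: ≈ 114.333333.
(This is only a lower bound; the true E[α(G)] may be larger.)

E[α(G)] ≥ 343/3 ≈ 114.333333.


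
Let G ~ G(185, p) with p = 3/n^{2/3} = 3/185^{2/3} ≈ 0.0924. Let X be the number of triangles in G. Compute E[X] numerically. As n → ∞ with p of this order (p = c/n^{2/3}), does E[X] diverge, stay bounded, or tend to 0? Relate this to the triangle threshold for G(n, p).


Number of potential triangles: C(185, 3) = 1038220.
Each occurs with probability p³ ≈ (0.0924)³ ≈ 7.888970e-04.
By linearity: E[X] = C(185, 3)·p³ ≈ 1038220 · 7.888970e-04 ≈ 819.0486.
Since α = 2/3 < 1, p = c/n^{2/3} ≫ 1/n is above the triangle threshold p ~ 1/n. Asymptotically E[X] ~ (c³/6)·n^{3(1−α)} = (3³/6)·n^{1} → ∞; triangles are abundant w.h.p.

E[X] ≈ 819.0486; in regime p = Θ(1/n^{2/3}) E[X] diverges (above the triangle threshold p ~ 1/n).


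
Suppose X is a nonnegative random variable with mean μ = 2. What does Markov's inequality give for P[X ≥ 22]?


μ = E[X] = 2, a = 22.
Markov: P[X ≥ 22] ≤ μ/a = (2)/22 = 1/11.
Numerically: ≈ 0.091.
(Since a = 22 > μ = 2.000, the bound 1/11 is < 1 and informative.)

P[X ≥ 22] ≤ 1/11 ≈ 0.091.


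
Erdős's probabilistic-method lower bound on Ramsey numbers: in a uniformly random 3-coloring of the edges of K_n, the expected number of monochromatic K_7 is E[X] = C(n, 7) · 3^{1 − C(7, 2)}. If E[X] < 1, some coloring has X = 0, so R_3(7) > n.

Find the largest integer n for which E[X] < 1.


We need C(n, 7) · 3^{1 − 21} < 1, i.e. C(n, 7) < 3^{21 − 1} = 3486784401.
Check values of n near the boundary:
  n = 75: C(75, 7) = 1984829850; 1984829850 < 3486784401? YES
  n = 76: C(76, 7) = 2186189400; 2186189400 < 3486784401? YES
  n = 77: C(77, 7) = 2404808340; 2404808340 < 3486784401? YES
  n = 78: C(78, 7) = 2641902120; 2641902120 < 3486784401? YES
  n = 79: C(79, 7) = 2898753715; 2898753715 < 3486784401? YES
  n = 80: C(80, 7) = 3176716400; 3176716400 < 3486784401? YES
  n = 81: C(81, 7) = 3477216600; 3477216600 < 3486784401? YES
  n = 82: C(82, 7) = 3801756816; 3801756816 < 3486784401? NO
The largest n with C(n, 7) < 3486784401 is n = 81 (where E[X] = 42928600/43046721 ≈ 0.997256). Hence R_3(7) > 81, i.e. R_3(7) ≥ 82.

Largest n = 81; hence R_3(7) > 81.


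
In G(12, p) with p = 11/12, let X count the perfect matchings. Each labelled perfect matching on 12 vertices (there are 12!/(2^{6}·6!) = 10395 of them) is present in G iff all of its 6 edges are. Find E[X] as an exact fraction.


K_12 has 12!/(2^{6}·6!) = 10395 labelled perfect matchings.
For each such perfect matching H, let X_H = 1 if all 6 edges of H are present in G. Then P[X_H = 1] = p^{6} = (11/12)^{6} = 1771561/2985984.
Summing the indicators: E[X] = Σ_H E[X_H] = 10395 · p^{6} = 10395 · 1771561/2985984 = 682050985/110592.
Numerically: E[X] ≈ 6.17e+03.

E[X] = 10395 · (11/12)^{6} = 682050985/110592 ≈ 6.17e+03.


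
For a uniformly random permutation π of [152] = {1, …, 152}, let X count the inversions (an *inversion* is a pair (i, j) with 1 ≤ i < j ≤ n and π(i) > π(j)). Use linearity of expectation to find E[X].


Write X = Σ X_I over the C(152, 2) = 11476 pairs i < j, with X_I the indicator of one inversion.
There are 11476 indicators.
For each fixed pair i < j, the values π(i) and π(j) are two distinct elements of {1, …, 152} in uniformly random order; by symmetry P[π(i) > π(j)] = 1/2.
By linearity: E[X] = 11476 · (1/2) = C(152, 2) · (1/2) = 11476/2 = 5738 ≈ 5738.000000.

E[X] = 5738 = 5738.000000.


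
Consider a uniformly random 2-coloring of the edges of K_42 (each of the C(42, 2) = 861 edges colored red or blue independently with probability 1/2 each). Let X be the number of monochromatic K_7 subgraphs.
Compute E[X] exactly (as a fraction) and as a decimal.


Let X = Σ_S X_S over the C(42, 7) = 26978328 subsets S of size 7, where X_S = 1 if the K_7 on S is monochromatic.
For a fixed S, the K_7 on S has C(7, 2) = 21 edges. P[all 21 edges red] = (1/2)^21, and likewise for blue, so P[monochromatic] = 2·(1/2)^21 = 2^{1 − 21} = 1/1048576.
Summing: E[X] = C(42, 7) · 2^{1 − 21} = 26978328 · 1/1048576 = 3372291/131072.
Numerically: E[X] ≈ 25.7285.

E[X] = C(42,7)·2^(1−C(7,2)) = 3372291/131072 ≈ 25.7285.


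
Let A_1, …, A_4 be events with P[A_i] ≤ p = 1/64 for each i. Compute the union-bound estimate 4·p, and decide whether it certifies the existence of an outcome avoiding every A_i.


Union bound: P[∪_{i=1}^{4} A_i] ≤ Σ_i P[A_i] ≤ 4·p = 4·(1/64) = 1/16.
Numerically: 1/16 ≈ 0.062.
Is 1/16 < 1? YES.
Since P[∪ A_i] ≤ 1/16 < 1, the complement has P[∩ A_i^c] ≥ 1 − 1/16 = 15/16 > 0, so some outcome avoids every A_i.

4·p = 1/16 ≈ 0.062; existence CERTIFIED by the union bound.


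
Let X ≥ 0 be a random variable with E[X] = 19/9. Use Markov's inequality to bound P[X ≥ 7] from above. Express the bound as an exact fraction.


μ = E[X] = 19/9, a = 7.
Markov: P[X ≥ 7] ≤ μ/a = (19/9)/7 = 19/63.
Numerically: ≈ 0.3016.
(Since a = 7 > μ = 2.1111, the bound 19/63 is < 1 and informative.)

P[X ≥ 7] ≤ 19/63 ≈ 0.3016.


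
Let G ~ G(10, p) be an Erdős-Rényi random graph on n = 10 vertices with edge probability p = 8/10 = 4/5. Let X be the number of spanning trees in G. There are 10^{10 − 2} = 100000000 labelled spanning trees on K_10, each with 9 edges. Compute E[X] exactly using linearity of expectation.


K_10 has 10^{10 − 2} = 100000000 labelled spanning trees.
For each such spanning tree H, let X_H = 1 if all 9 edges of H are present in G. Then P[X_H = 1] = p^{9} = (4/5)^{9} = 262144/1953125.
By linearity: E[X] = Σ_H E[X_H] = 100000000 · p^{9} = 100000000 · 262144/1953125 = 67108864/5.
Numerically: E[X] ≈ 1.34218e+07.

E[X] = 100000000 · (4/5)^{9} = 67108864/5 ≈ 1.34218e+07.


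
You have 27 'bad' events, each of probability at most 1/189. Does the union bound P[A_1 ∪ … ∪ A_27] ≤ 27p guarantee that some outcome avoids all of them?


Union bound: P[∪_{i=1}^{27} A_i] ≤ Σ_i P[A_i] ≤ 27·p = 27·(1/189) = 1/7.
Numerically: 1/7 ≈ 0.142857.
Is 1/7 < 1? YES.
Since P[∪ A_i] ≤ 1/7 < 1, the complement has P[∩ A_i^c] ≥ 1 − 1/7 = 6/7 > 0, so some outcome avoids every A_i.

27·p = 1/7 ≈ 0.142857; existence CERTIFIED by the union bound.


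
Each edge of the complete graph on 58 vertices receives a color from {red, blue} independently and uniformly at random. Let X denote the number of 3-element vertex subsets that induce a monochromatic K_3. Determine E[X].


Let X = Σ_S X_S over the C(58, 3) = 30856 subsets S of size 3, where X_S = 1 if the K_3 on S is monochromatic.
For a fixed S, the K_3 on S has C(3, 2) = 3 edges. P[all 3 edges red] = (1/2)^3, and likewise for blue, so P[monochromatic] = 2·(1/2)^3 = 2^{1 − 3} = 1/4.
Summing: E[X] = C(58, 3) · 2^{1 − 3} = 30856 · 1/4 = 7714.
Numerically: E[X] ≈ 7714.000000.

E[X] = C(58,3)·2^(1−C(3,2)) = 7714 ≈ 7714.000000.


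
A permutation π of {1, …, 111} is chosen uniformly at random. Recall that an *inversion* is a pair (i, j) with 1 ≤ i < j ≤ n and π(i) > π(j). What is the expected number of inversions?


Write X = Σ X_I over the C(111, 2) = 6105 pairs i < j, with X_I the indicator of one inversion.
There are 6105 indicators.
For each fixed pair i < j, the values π(i) and π(j) are two distinct elements of {1, …, 111} in uniformly random order; by symmetry P[π(i) > π(j)] = 1/2.
By linearity: E[X] = 6105 · (1/2) = C(111, 2) · (1/2) = 6105/2 = 6105/2 ≈ 3052.50000.

E[X] = 6105/2 = 3052.50000.


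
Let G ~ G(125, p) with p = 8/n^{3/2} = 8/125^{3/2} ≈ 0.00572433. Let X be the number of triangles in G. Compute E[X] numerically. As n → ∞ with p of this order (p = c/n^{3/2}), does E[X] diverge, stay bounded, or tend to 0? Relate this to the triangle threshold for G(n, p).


Number of potential triangles: C(125, 3) = 317750.
Each occurs with probability p³ ≈ (0.00572433)³ ≈ 1.87574977e-07.
By linearity: E[X] = C(125, 3)·p³ ≈ 317750 · 1.87574977e-07 ≈ 0.059602.
Since α = 3/2 > 1, p = c/n^{3/2} = o(1/n) is below the triangle threshold p ~ 1/n. Asymptotically E[X] ~ (c³/6)·n^{3(1−α)} = (8³/6)·n^{-1.5} → 0, so by Markov's inequality G has no triangles w.h.p.

E[X] ≈ 0.059602; in regime p = Θ(1/n^{3/2}) E[X] tends to 0 (below the triangle threshold p ~ 1/n).


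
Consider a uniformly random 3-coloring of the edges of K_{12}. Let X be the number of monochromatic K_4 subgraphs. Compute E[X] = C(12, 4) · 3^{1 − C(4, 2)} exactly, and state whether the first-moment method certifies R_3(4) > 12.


E[X] = C(12, 4) · 3^{1 − 6} = 495 · 3^{−5} = 495/243.
As a reduced fraction: E[X] = 55/27 ≈ 2.03704.
Is E[X] < 1? NO.
Since E[X] ≥ 1, the first-moment bound is inconclusive at n = 12; it does NOT by itself certify R_3(4) > 12.

E[X] = 55/27 ≈ 2.03704; E[X] ≥ 1; first-moment method inconclusive here.


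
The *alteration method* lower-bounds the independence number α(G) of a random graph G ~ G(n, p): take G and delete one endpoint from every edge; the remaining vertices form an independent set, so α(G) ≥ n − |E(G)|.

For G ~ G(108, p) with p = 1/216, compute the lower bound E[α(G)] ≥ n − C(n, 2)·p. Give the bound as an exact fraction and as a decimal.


E[|E(G)|] = C(108, 2)·p = 5778 · (1/216) = 107/4.
E[α(G)] ≥ n − E[|E(G)|] = 108 − 107/4 = 325/4.
Numerically: ≈ 81.250.
(This is only a lower bound; the true E[α(G)] may be larger.)

E[α(G)] ≥ 325/4 ≈ 81.250.


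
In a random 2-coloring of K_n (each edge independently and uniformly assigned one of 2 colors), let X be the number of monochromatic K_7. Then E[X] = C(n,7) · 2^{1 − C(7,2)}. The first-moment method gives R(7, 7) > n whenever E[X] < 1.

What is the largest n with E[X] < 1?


We need C(n, 7) · 2^{1 − 21} < 1, i.e. C(n, 7) < 2^{21 − 1} = 1048576.
Check values of n near the boundary:
  n = 25: C(25, 7) = 480700; 480700 < 1048576? YES
  n = 26: C(26, 7) = 657800; 657800 < 1048576? YES
  n = 27: C(27, 7) = 888030; 888030 < 1048576? YES
  n = 28: C(28, 7) = 1184040; 1184040 < 1048576? NO
  n = 29: C(29, 7) = 1560780; 1560780 < 1048576? NO
  n = 30: C(30, 7) = 2035800; 2035800 < 1048576? NO
The largest n with C(n, 7) < 1048576 is n = 27 (where E[X] = 444015/524288 ≈ 0.84689). Hence R(7, 7) > 27, i.e. R(7, 7) ≥ 28.

Largest n = 27; hence R(7, 7) > 27.


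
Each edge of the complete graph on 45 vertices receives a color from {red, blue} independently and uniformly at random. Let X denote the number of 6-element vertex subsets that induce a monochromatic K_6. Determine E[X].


Let X = Σ_S X_S over the C(45, 6) = 8145060 subsets S of size 6, where X_S = 1 if the K_6 on S is monochromatic.
For a fixed S, the K_6 on S has C(6, 2) = 15 edges. P[all 15 edges red] = (1/2)^15, and likewise for blue, so P[monochromatic] = 2·(1/2)^15 = 2^{1 − 15} = 1/16384.
By linearity of expectation: E[X] = C(45, 6) · 2^{1 − 15} = 8145060 · 1/16384 = 2036265/4096.
Numerically: E[X] ≈ 497.13501.

E[X] = C(45,6)·2^(1−C(6,2)) = 2036265/4096 ≈ 497.13501.


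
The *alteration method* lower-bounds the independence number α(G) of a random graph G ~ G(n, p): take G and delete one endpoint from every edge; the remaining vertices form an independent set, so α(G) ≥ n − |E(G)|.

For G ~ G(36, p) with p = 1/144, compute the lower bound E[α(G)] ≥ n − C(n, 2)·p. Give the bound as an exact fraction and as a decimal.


E[|E(G)|] = C(36, 2)·p = 630 · (1/144) = 35/8.
E[α(G)] ≥ n − E[|E(G)|] = 36 − 35/8 = 253/8.
Numerically: ≈ 31.62500.
(This is only a lower bound; the true E[α(G)] may be larger.)

E[α(G)] ≥ 253/8 ≈ 31.62500.


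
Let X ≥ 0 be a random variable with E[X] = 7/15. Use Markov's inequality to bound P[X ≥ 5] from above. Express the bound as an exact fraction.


μ = E[X] = 7/15, a = 5.
Markov: P[X ≥ 5] ≤ μ/a = (7/15)/5 = 7/75.
Numerically: ≈ 0.093.
(Since a = 5 > μ = 0.467, the bound 7/75 is < 1 and informative.)

P[X ≥ 5] ≤ 7/75 ≈ 0.093.


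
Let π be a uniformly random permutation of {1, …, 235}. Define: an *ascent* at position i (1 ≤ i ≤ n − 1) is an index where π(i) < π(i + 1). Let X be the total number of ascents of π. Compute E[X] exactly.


Write X = Σ X_I over i = 1, …, 234, with X_I the indicator of one ascent.
There are 234 indicators.
For each fixed i, the pair (π(i), π(i+1)) is a uniformly random ordered pair of distinct values from {1, …, 235}; by symmetry P[π(i) < π(i+1)] = 1/2.
By linearity: E[X] = 234 · (1/2) = (235 − 1) · (1/2) = 117 ≈ 117.000000.

E[X] = 117 = 117.000000.


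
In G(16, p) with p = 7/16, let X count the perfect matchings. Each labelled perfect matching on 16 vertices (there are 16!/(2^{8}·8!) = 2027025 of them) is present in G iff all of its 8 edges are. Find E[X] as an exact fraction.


K_16 has 16!/(2^{8}·8!) = 2027025 labelled perfect matchings.
For each such perfect matching H, let X_H = 1 if all 8 edges of H are present in G. Then P[X_H = 1] = p^{8} = (7/16)^{8} = 5764801/4294967296.
By linearity of expectation: E[X] = Σ_H E[X_H] = 2027025 · p^{8} = 2027025 · 5764801/4294967296 = 11685395747025/4294967296.
Numerically: E[X] ≈ 2.72e+03.

E[X] = 2027025 · (7/16)^{8} = 11685395747025/4294967296 ≈ 2.72e+03.


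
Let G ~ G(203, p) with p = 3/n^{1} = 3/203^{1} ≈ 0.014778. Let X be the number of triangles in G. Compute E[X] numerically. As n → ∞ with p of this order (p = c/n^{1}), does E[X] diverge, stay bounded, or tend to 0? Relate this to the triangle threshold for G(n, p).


Number of potential triangles: C(203, 3) = 1373701.
Each occurs with probability p³ ≈ (0.014778)³ ≈ 3.2275699e-06.
By linearity: E[X] = C(203, 3)·p³ ≈ 1373701 · 3.2275699e-06 ≈ 4.43372.
Here α = 1, so p = 3/n is exactly at the triangle threshold p ~ 1/n. Asymptotically E[X] → c³/6 = 3³/6 = 9/2 ≈ 4.50000, a bounded constant. In this regime the triangle count is asymptotically Poisson(c³/6).

E[X] ≈ 4.43372; in regime p = Θ(1/n^{1}) E[X] stays bounded (at the triangle threshold p ~ 1/n).


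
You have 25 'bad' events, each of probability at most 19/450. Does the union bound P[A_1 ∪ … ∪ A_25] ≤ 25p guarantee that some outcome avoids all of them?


Union bound: P[∪_{i=1}^{25} A_i] ≤ Σ_i P[A_i] ≤ 25·p = 25·(19/450) = 19/18.
Numerically: 19/18 ≈ 1.05556.
Is 19/18 < 1? NO.
Since the bound 19/18 is ≥ 1, the union bound is uninformative here; it does NOT by itself certify existence.

25·p = 19/18 ≈ 1.05556; existence NOT certified by the union bound.


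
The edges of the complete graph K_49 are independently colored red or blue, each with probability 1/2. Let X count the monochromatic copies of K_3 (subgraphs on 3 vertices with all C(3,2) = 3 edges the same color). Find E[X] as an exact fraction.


Let X = Σ_S X_S over the C(49, 3) = 18424 subsets S of size 3, where X_S = 1 if the K_3 on S is monochromatic.
For a fixed S, the K_3 on S has C(3, 2) = 3 edges. P[all 3 edges red] = (1/2)^3, and likewise for blue, so P[monochromatic] = 2·(1/2)^3 = 2^{1 − 3} = 1/4.
Summing: E[X] = C(49, 3) · 2^{1 − 3} = 18424 · 1/4 = 4606.
Numerically: E[X] ≈ 4606.0000.

E[X] = C(49,3)·2^(1−C(3,2)) = 4606 ≈ 4606.0000.


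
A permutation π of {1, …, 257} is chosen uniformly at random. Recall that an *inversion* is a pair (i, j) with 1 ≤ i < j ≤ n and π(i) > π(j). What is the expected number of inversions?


Write X = Σ X_I over the C(257, 2) = 32896 pairs i < j, with X_I the indicator of one inversion.
There are 32896 indicators.
For each fixed pair i < j, the values π(i) and π(j) are two distinct elements of {1, …, 257} in uniformly random order; by symmetry P[π(i) > π(j)] = 1/2.
By linearity: E[X] = 32896 · (1/2) = C(257, 2) · (1/2) = 32896/2 = 16448 ≈ 16448.000.

E[X] = 16448 = 16448.000.


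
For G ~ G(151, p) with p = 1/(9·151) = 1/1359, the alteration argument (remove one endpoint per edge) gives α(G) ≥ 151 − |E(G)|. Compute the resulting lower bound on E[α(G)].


E[|E(G)|] = C(151, 2)·p = 11325 · (1/1359) = 25/3.
E[α(G)] ≥ n − E[|E(G)|] = 151 − 25/3 = 428/3.
Numerically: ≈ 142.6667.
(This is only a lower bound; the true E[α(G)] may be larger.)

E[α(G)] ≥ 428/3 ≈ 142.6667.


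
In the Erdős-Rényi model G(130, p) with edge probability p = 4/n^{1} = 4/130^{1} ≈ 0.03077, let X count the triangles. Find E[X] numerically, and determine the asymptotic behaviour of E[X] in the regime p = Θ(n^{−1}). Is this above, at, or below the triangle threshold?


Number of potential triangles: C(130, 3) = 357760.
Each occurs with probability p³ ≈ (0.03077)³ ≈ 2.913063e-05.
By linearity: E[X] = C(130, 3)·p³ ≈ 357760 · 2.913063e-05 ≈ 10.4218.
Here α = 1, so p = 4/n is exactly at the triangle threshold p ~ 1/n. Asymptotically E[X] → c³/6 = 4³/6 = 32/3 ≈ 10.6667, a bounded constant. In this regime the triangle count is asymptotically Poisson(c³/6).

E[X] ≈ 10.4218; in regime p = Θ(1/n^{1}) E[X] stays bounded (at the triangle threshold p ~ 1/n).


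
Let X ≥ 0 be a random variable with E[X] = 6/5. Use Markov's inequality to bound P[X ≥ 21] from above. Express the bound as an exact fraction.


μ = E[X] = 6/5, a = 21.
Markov: P[X ≥ 21] ≤ μ/a = (6/5)/21 = 2/35.
Numerically: ≈ 0.0571.
(Since a = 21 > μ = 1.2000, the bound 2/35 is < 1 and informative.)

P[X ≥ 21] ≤ 2/35 ≈ 0.0571.


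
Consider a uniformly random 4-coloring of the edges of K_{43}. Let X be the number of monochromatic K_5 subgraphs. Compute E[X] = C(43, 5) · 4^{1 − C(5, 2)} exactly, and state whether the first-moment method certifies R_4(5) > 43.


E[X] = C(43, 5) · 4^{1 − 10} = 962598 · 4^{−9} = 962598/262144.
As a reduced fraction: E[X] = 481299/131072 ≈ 3.6720200.
Is E[X] < 1? NO.
Since E[X] ≥ 1, the first-moment bound is inconclusive at n = 43; it does NOT by itself certify R_4(5) > 43.

E[X] = 481299/131072 ≈ 3.6720200; E[X] ≥ 1; first-moment method inconclusive here.


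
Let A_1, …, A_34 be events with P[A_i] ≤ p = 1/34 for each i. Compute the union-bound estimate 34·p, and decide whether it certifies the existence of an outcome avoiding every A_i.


Union bound: P[∪_{i=1}^{34} A_i] ≤ Σ_i P[A_i] ≤ 34·p = 34·(1/34) = 1.
Numerically: 1 ≈ 1.000.
Is 1 < 1? NO.
Since the bound 1 is ≥ 1, the union bound is uninformative here; it does NOT by itself certify existence.

34·p = 1 ≈ 1.000; existence NOT certified by the union bound.


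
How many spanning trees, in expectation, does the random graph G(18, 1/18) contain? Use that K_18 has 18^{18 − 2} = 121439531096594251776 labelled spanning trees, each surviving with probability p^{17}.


K_18 has 18^{18 − 2} = 121439531096594251776 labelled spanning trees.
For each such spanning tree H, let X_H = 1 if all 17 edges of H are present in G. Then P[X_H = 1] = p^{17} = (1/18)^{17} = 1/2185911559738696531968.
By linearity: E[X] = Σ_H E[X_H] = 121439531096594251776 · p^{17} = 121439531096594251776 · 1/2185911559738696531968 = 1/18.
Numerically: E[X] ≈ 0.0555556.

E[X] = 121439531096594251776 · (1/18)^{17} = 1/18 ≈ 0.0555556.


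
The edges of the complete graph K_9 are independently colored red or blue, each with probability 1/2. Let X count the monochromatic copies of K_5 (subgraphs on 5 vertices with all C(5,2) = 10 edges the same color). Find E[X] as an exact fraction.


Let X = Σ_S X_S over the C(9, 5) = 126 subsets S of size 5, where X_S = 1 if the K_5 on S is monochromatic.
For a fixed S, the K_5 on S has C(5, 2) = 10 edges. P[all 10 edges red] = (1/2)^10, and likewise for blue, so P[monochromatic] = 2·(1/2)^10 = 2^{1 − 10} = 1/512.
By linearity: E[X] = C(9, 5) · 2^{1 − 10} = 126 · 1/512 = 63/256.
Numerically: E[X] ≈ 0.2461.

E[X] = C(9,5)·2^(1−C(5,2)) = 63/256 ≈ 0.2461.


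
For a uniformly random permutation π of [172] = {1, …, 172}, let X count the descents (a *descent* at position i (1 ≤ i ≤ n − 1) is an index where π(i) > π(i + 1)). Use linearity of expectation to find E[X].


Write X = Σ X_I over i = 1, …, 171, with X_I the indicator of one descent.
There are 171 indicators.
For each fixed i, the pair (π(i), π(i+1)) is a uniformly random ordered pair of distinct values from {1, …, 172}; by symmetry P[π(i) > π(i+1)] = 1/2.
By linearity: E[X] = 171 · (1/2) = (172 − 1) · (1/2) = 171/2 ≈ 85.5000.

E[X] = 171/2 = 85.5000.


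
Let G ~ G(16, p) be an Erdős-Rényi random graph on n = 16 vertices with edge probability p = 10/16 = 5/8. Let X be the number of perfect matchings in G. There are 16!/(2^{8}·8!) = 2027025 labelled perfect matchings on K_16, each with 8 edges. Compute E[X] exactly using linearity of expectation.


K_16 has 16!/(2^{8}·8!) = 2027025 labelled perfect matchings.
For each such perfect matching H, let X_H = 1 if all 8 edges of H are present in G. Then P[X_H = 1] = p^{8} = (5/8)^{8} = 390625/16777216.
Summing the indicators: E[X] = Σ_H E[X_H] = 2027025 · p^{8} = 2027025 · 390625/16777216 = 791806640625/16777216.
Numerically: E[X] ≈ 47195.4.

E[X] = 2027025 · (5/8)^{8} = 791806640625/16777216 ≈ 47195.4.


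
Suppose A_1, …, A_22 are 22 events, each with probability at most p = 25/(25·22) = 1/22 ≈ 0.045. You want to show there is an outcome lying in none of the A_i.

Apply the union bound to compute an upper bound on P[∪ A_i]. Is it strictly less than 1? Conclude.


Union bound: P[∪_{i=1}^{22} A_i] ≤ Σ_i P[A_i] ≤ 22·p = 22·(1/22) = 1.
Numerically: 1 ≈ 1.000.
Is 1 < 1? NO.
Since the bound 1 is ≥ 1, the union bound is uninformative here; it does NOT by itself certify existence.

22·p = 1 ≈ 1.000; existence NOT certified by the union bound.


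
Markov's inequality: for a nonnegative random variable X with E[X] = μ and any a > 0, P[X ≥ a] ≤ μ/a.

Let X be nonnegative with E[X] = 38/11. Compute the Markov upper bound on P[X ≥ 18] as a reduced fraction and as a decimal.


μ = E[X] = 38/11, a = 18.
Markov: P[X ≥ 18] ≤ μ/a = (38/11)/18 = 19/99.
Numerically: ≈ 0.192.
(Since a = 18 > μ = 3.455, the bound 19/99 is < 1 and informative.)

P[X ≥ 18] ≤ 19/99 ≈ 0.192.


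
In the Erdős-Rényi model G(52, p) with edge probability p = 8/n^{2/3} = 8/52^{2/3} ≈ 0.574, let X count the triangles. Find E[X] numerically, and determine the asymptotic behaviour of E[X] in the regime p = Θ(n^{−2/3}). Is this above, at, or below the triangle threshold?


Number of potential triangles: C(52, 3) = 22100.
Each occurs with probability p³ ≈ (0.574)³ ≈ 1.89349e-01.
By linearity: E[X] = C(52, 3)·p³ ≈ 22100 · 1.89349e-01 ≈ 4184.615.
Since α = 2/3 < 1, p = c/n^{2/3} ≫ 1/n is above the triangle threshold p ~ 1/n. Asymptotically E[X] ~ (c³/6)·n^{3(1−α)} = (8³/6)·n^{1} → ∞; triangles are abundant w.h.p.

E[X] ≈ 4184.615; in regime p = Θ(1/n^{2/3}) E[X] diverges (above the triangle threshold p ~ 1/n).


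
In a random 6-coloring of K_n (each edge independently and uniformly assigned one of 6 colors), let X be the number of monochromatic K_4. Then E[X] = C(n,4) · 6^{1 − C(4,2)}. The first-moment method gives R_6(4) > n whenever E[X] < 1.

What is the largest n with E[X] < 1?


We need C(n, 4) · 6^{1 − 6} < 1, i.e. C(n, 4) < 6^{6 − 1} = 7776.
Check values of n near the boundary:
  n = 16: C(16, 4) = 1820; 1820 < 7776? YES
  n = 17: C(17, 4) = 2380; 2380 < 7776? YES
  n = 18: C(18, 4) = 3060; 3060 < 7776? YES
  n = 19: C(19, 4) = 3876; 3876 < 7776? YES
  n = 20: C(20, 4) = 4845; 4845 < 7776? YES
  n = 21: C(21, 4) = 5985; 5985 < 7776? YES
  n = 22: C(22, 4) = 7315; 7315 < 7776? YES
  n = 23: C(23, 4) = 8855; 8855 < 7776? NO
  n = 24: C(24, 4) = 10626; 10626 < 7776? NO
The largest n with C(n, 4) < 7776 is n = 22 (where E[X] = 7315/7776 ≈ 0.941). Hence R_6(4) > 22, i.e. R_6(4) ≥ 23.

Largest n = 22; hence R_6(4) > 22.


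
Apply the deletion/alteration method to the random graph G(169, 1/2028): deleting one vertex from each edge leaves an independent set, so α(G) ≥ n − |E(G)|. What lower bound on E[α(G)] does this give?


E[|E(G)|] = C(169, 2)·p = 14196 · (1/2028) = 7.
E[α(G)] ≥ n − E[|E(G)|] = 169 − 7 = 162.
Numerically: ≈ 162.0000.
(This is only a lower bound; the true E[α(G)] may be larger.)

E[α(G)] ≥ 162 ≈ 162.0000.


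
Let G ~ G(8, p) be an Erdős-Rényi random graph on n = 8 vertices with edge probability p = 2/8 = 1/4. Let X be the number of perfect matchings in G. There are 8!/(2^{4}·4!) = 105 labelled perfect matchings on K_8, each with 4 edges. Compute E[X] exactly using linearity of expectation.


K_8 has 8!/(2^{4}·4!) = 105 labelled perfect matchings.
For each such perfect matching H, let X_H = 1 if all 4 edges of H are present in G. Then P[X_H = 1] = p^{4} = (1/4)^{4} = 1/256.
By linearity: E[X] = Σ_H E[X_H] = 105 · p^{4} = 105 · 1/256 = 105/256.
Numerically: E[X] ≈ 0.41016.

E[X] = 105 · (1/4)^{4} = 105/256 ≈ 0.41016.


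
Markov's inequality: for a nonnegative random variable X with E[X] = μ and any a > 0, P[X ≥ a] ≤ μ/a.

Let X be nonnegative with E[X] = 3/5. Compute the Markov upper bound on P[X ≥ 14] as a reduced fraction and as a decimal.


μ = E[X] = 3/5, a = 14.
Markov: P[X ≥ 14] ≤ μ/a = (3/5)/14 = 3/70.
Numerically: ≈ 0.04286.
(Since a = 14 > μ = 0.60000, the bound 3/70 is < 1 and informative.)

P[X ≥ 14] ≤ 3/70 ≈ 0.04286.


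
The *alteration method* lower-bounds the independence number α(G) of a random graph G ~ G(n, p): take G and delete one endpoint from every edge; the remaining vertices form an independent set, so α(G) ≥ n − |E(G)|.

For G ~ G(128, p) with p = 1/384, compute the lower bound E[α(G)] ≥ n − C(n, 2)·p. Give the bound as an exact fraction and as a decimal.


E[|E(G)|] = C(128, 2)·p = 8128 · (1/384) = 127/6.
E[α(G)] ≥ n − E[|E(G)|] = 128 − 127/6 = 641/6.
Numerically: ≈ 106.83333.
(This is only a lower bound; the true E[α(G)] may be larger.)

E[α(G)] ≥ 641/6 ≈ 106.83333.


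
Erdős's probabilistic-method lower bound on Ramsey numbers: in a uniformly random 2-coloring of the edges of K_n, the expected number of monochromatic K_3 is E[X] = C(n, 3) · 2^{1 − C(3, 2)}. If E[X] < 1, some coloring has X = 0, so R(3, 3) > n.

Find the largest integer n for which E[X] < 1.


We need C(n, 3) · 2^{1 − 3} < 1, i.e. C(n, 3) < 2^{3 − 1} = 4.
Check values of n near the boundary:
  n = 3: C(3, 3) = 1; 1 < 4? YES
  n = 4: C(4, 3) = 4; 4 < 4? NO
  n = 5: C(5, 3) = 10; 10 < 4? NO
The largest n with C(n, 3) < 4 is n = 3 (where E[X] = 1/4 ≈ 0.2500000). Hence R(3, 3) > 3, i.e. R(3, 3) ≥ 4.

Largest n = 3; hence R(3, 3) > 3.


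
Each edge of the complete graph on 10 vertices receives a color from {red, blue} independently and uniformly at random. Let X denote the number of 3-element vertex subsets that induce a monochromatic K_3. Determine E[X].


Let X = Σ_S X_S over the C(10, 3) = 120 subsets S of size 3, where X_S = 1 if the K_3 on S is monochromatic.
For a fixed S, the K_3 on S has C(3, 2) = 3 edges. P[all 3 edges red] = (1/2)^3, and likewise for blue, so P[monochromatic] = 2·(1/2)^3 = 2^{1 − 3} = 1/4.
By linearity: E[X] = C(10, 3) · 2^{1 − 3} = 120 · 1/4 = 30.
Numerically: E[X] ≈ 30.00000.

E[X] = C(10,3)·2^(1−C(3,2)) = 30 ≈ 30.00000.


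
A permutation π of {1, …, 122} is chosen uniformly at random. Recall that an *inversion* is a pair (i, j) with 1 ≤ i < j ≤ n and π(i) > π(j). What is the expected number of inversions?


Write X = Σ X_I over the C(122, 2) = 7381 pairs i < j, with X_I the indicator of one inversion.
There are 7381 indicators.
For each fixed pair i < j, the values π(i) and π(j) are two distinct elements of {1, …, 122} in uniformly random order; by symmetry P[π(i) > π(j)] = 1/2.
By linearity: E[X] = 7381 · (1/2) = C(122, 2) · (1/2) = 7381/2 = 7381/2 ≈ 3690.50000.

E[X] = 7381/2 = 3690.50000.


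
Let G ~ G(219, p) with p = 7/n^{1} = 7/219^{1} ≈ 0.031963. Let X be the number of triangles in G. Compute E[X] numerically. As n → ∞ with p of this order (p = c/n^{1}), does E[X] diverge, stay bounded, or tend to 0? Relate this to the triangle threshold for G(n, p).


Number of potential triangles: C(219, 3) = 1726669.
Each occurs with probability p³ ≈ (0.031963)³ ≈ 3.2655909e-05.
By linearity: E[X] = C(219, 3)·p³ ≈ 1726669 · 3.2655909e-05 ≈ 56.38595.
Here α = 1, so p = 7/n is exactly at the triangle threshold p ~ 1/n. Asymptotically E[X] → c³/6 = 7³/6 = 343/6 ≈ 57.16667, a bounded constant. In this regime the triangle count is asymptotically Poisson(c³/6).

E[X] ≈ 56.38595; in regime p = Θ(1/n^{1}) E[X] stays bounded (at the triangle threshold p ~ 1/n).


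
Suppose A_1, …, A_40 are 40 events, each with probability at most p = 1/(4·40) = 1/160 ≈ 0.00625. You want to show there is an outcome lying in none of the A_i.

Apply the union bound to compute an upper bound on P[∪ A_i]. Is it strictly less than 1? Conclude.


Union bound: P[∪_{i=1}^{40} A_i] ≤ Σ_i P[A_i] ≤ 40·p = 40·(1/160) = 1/4.
Numerically: 1/4 ≈ 0.25000.
Is 1/4 < 1? YES.
Since P[∪ A_i] ≤ 1/4 < 1, the complement has P[∩ A_i^c] ≥ 1 − 1/4 = 3/4 > 0, so some outcome avoids every A_i.

40·p = 1/4 ≈ 0.25000; existence CERTIFIED by the union bound.


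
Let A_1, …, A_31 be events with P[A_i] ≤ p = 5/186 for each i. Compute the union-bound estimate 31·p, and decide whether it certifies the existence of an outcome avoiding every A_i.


Union bound: P[∪_{i=1}^{31} A_i] ≤ Σ_i P[A_i] ≤ 31·p = 31·(5/186) = 5/6.
Numerically: 5/6 ≈ 0.83333.
Is 5/6 < 1? YES.
Since P[∪ A_i] ≤ 5/6 < 1, the complement has P[∩ A_i^c] ≥ 1 − 5/6 = 1/6 > 0, so some outcome avoids every A_i.

31·p = 5/6 ≈ 0.83333; existence CERTIFIED by the union bound.


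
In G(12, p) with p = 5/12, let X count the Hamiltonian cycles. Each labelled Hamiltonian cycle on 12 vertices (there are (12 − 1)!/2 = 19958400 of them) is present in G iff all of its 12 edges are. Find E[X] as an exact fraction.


K_12 has (12 − 1)!/2 = 19958400 labelled Hamiltonian cycles.
For each such Hamiltonian cycle H, let X_H = 1 if all 12 edges of H are present in G. Then P[X_H = 1] = p^{12} = (5/12)^{12} = 244140625/8916100448256.
Summing the indicators: E[X] = Σ_H E[X_H] = 19958400 · p^{12} = 19958400 · 244140625/8916100448256 = 469970703125/859963392.
Numerically: E[X] ≈ 546.501.

E[X] = 19958400 · (5/12)^{12} = 469970703125/859963392 ≈ 546.501.


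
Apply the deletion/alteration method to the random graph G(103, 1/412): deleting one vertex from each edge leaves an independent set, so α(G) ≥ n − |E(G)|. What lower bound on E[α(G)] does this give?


E[|E(G)|] = C(103, 2)·p = 5253 · (1/412) = 51/4.
E[α(G)] ≥ n − E[|E(G)|] = 103 − 51/4 = 361/4.
Numerically: ≈ 90.250.
(This is only a lower bound; the true E[α(G)] may be larger.)

E[α(G)] ≥ 361/4 ≈ 90.250.


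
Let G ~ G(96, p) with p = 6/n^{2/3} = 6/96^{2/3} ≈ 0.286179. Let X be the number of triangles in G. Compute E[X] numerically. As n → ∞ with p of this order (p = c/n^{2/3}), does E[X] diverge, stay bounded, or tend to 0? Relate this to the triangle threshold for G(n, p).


Number of potential triangles: C(96, 3) = 142880.
Each occurs with probability p³ ≈ (0.286179)³ ≈ 2.34375000e-02.
By linearity: E[X] = C(96, 3)·p³ ≈ 142880 · 2.34375000e-02 ≈ 3348.750000.
Since α = 2/3 < 1, p = c/n^{2/3} ≫ 1/n is above the triangle threshold p ~ 1/n. Asymptotically E[X] ~ (c³/6)·n^{3(1−α)} = (6³/6)·n^{1} → ∞; triangles are abundant w.h.p.

E[X] ≈ 3348.750000; in regime p = Θ(1/n^{2/3}) E[X] diverges (above the triangle threshold p ~ 1/n).


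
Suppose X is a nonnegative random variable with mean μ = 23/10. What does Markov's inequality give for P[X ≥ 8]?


μ = E[X] = 23/10, a = 8.
Markov: P[X ≥ 8] ≤ μ/a = (23/10)/8 = 23/80.
Numerically: ≈ 0.287500.
(Since a = 8 > μ = 2.300000, the bound 23/80 is < 1 and informative.)

P[X ≥ 8] ≤ 23/80 ≈ 0.287500.


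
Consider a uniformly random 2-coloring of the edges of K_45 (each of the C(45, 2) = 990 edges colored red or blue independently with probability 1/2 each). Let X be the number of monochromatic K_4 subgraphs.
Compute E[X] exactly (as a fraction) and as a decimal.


Let X = Σ_S X_S over the C(45, 4) = 148995 subsets S of size 4, where X_S = 1 if the K_4 on S is monochromatic.
For a fixed S, the K_4 on S has C(4, 2) = 6 edges. P[all 6 edges red] = (1/2)^6, and likewise for blue, so P[monochromatic] = 2·(1/2)^6 = 2^{1 − 6} = 1/32.
By linearity: E[X] = C(45, 4) · 2^{1 − 6} = 148995 · 1/32 = 148995/32.
Numerically: E[X] ≈ 4656.094.

E[X] = C(45,4)·2^(1−C(4,2)) = 148995/32 ≈ 4656.094.


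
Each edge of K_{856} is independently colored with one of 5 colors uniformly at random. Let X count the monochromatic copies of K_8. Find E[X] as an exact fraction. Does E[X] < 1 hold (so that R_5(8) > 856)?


E[X] = C(856, 8) · 5^{1 − 28} = 6918660634157180775 · 5^{−27} = 6918660634157180775/7450580596923828125.
As a reduced fraction: E[X] = 276746425366287231/298023223876953125 ≈ 0.92861.
Is E[X] < 1? YES.
Since E[X] < 1, there exists a 5-coloring of K_{856} with no monochromatic K_8; hence R_5(8) > 856.

E[X] = 276746425366287231/298023223876953125 ≈ 0.92861; E[X] < 1, so R_5(8) > 856.


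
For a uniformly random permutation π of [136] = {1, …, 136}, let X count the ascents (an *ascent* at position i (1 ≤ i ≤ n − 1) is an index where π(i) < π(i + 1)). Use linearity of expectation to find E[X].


Write X = Σ X_I over i = 1, …, 135, with X_I the indicator of one ascent.
There are 135 indicators.
For each fixed i, the pair (π(i), π(i+1)) is a uniformly random ordered pair of distinct values from {1, …, 136}; by symmetry P[π(i) < π(i+1)] = 1/2.
By linearity: E[X] = 135 · (1/2) = (136 − 1) · (1/2) = 135/2 ≈ 67.5000.

E[X] = 135/2 = 67.5000.


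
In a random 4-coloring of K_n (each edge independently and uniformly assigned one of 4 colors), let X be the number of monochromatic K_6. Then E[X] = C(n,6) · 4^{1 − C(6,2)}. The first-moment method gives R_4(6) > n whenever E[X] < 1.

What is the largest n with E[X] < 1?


We need C(n, 6) · 4^{1 − 15} < 1, i.e. C(n, 6) < 4^{15 − 1} = 268435456.
Check values of n near the boundary:
  n = 74: C(74, 6) = 185250786; 185250786 < 268435456? YES
  n = 75: C(75, 6) = 201359550; 201359550 < 268435456? YES
  n = 76: C(76, 6) = 218618940; 218618940 < 268435456? YES
  n = 77: C(77, 6) = 237093780; 237093780 < 268435456? YES
  n = 78: C(78, 6) = 256851595; 256851595 < 268435456? YES
  n = 79: C(79, 6) = 277962685; 277962685 < 268435456? NO
  n = 80: C(80, 6) = 300500200; 300500200 < 268435456? NO
The largest n with C(n, 6) < 268435456 is n = 78 (where E[X] = 256851595/268435456 ≈ 0.956847). Hence R_4(6) > 78, i.e. R_4(6) ≥ 79.

Largest n = 78; hence R_4(6) > 78.


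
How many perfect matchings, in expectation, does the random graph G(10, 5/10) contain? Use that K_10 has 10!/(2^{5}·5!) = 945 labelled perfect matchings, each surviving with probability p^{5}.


K_10 has 10!/(2^{5}·5!) = 945 labelled perfect matchings.
For each such perfect matching H, let X_H = 1 if all 5 edges of H are present in G. Then P[X_H = 1] = p^{5} = (1/2)^{5} = 1/32.
By linearity of expectation: E[X] = Σ_H E[X_H] = 945 · p^{5} = 945 · 1/32 = 945/32.
Numerically: E[X] ≈ 29.5312.

E[X] = 945 · (1/2)^{5} = 945/32 ≈ 29.5312.


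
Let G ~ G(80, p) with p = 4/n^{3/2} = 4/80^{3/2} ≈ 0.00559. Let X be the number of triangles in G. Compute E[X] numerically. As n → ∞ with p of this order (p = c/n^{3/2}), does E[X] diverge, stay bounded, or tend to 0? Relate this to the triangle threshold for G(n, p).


Number of potential triangles: C(80, 3) = 82160.
Each occurs with probability p³ ≈ (0.00559)³ ≈ 1.74693e-07.
By linearity: E[X] = C(80, 3)·p³ ≈ 82160 · 1.74693e-07 ≈ 0.014.
Since α = 3/2 > 1, p = c/n^{3/2} = o(1/n) is below the triangle threshold p ~ 1/n. Asymptotically E[X] ~ (c³/6)·n^{3(1−α)} = (4³/6)·n^{-1.5} → 0, so by Markov's inequality G has no triangles w.h.p.

E[X] ≈ 0.014; in regime p = Θ(1/n^{3/2}) E[X] tends to 0 (below the triangle threshold p ~ 1/n).


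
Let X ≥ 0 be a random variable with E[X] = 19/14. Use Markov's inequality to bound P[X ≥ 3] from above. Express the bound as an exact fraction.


μ = E[X] = 19/14, a = 3.
Markov: P[X ≥ 3] ≤ μ/a = (19/14)/3 = 19/42.
Numerically: ≈ 0.4524.
(Since a = 3 > μ = 1.3571, the bound 19/42 is < 1 and informative.)

P[X ≥ 3] ≤ 19/42 ≈ 0.4524.


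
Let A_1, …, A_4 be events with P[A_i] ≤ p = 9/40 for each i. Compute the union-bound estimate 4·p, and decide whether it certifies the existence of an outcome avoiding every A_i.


Union bound: P[∪_{i=1}^{4} A_i] ≤ Σ_i P[A_i] ≤ 4·p = 4·(9/40) = 9/10.
Numerically: 9/10 ≈ 0.9000.
Is 9/10 < 1? YES.
Since P[∪ A_i] ≤ 9/10 < 1, the complement has P[∩ A_i^c] ≥ 1 − 9/10 = 1/10 > 0, so some outcome avoids every A_i.

4·p = 9/10 ≈ 0.9000; existence CERTIFIED by the union bound.


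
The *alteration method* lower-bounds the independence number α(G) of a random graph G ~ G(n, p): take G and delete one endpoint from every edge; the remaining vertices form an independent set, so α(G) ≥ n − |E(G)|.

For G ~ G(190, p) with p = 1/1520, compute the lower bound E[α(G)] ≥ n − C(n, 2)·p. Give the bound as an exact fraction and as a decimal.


E[|E(G)|] = C(190, 2)·p = 17955 · (1/1520) = 189/16.
E[α(G)] ≥ n − E[|E(G)|] = 190 − 189/16 = 2851/16.
Numerically: ≈ 178.18750.
(This is only a lower bound; the true E[α(G)] may be larger.)

E[α(G)] ≥ 2851/16 ≈ 178.18750.


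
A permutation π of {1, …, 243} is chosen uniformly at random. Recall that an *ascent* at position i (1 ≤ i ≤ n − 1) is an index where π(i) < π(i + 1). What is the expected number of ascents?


Write X = Σ X_I over i = 1, …, 242, with X_I the indicator of one ascent.
There are 242 indicators.
For each fixed i, the pair (π(i), π(i+1)) is a uniformly random ordered pair of distinct values from {1, …, 243}; by symmetry P[π(i) < π(i+1)] = 1/2.
By linearity: E[X] = 242 · (1/2) = (243 − 1) · (1/2) = 121 ≈ 121.0000.

E[X] = 121 = 121.0000.


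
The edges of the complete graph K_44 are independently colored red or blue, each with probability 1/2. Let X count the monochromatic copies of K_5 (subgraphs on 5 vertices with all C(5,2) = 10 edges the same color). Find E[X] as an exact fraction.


Let X = Σ_S X_S over the C(44, 5) = 1086008 subsets S of size 5, where X_S = 1 if the K_5 on S is monochromatic.
For a fixed S, the K_5 on S has C(5, 2) = 10 edges. P[all 10 edges red] = (1/2)^10, and likewise for blue, so P[monochromatic] = 2·(1/2)^10 = 2^{1 − 10} = 1/512.
Summing: E[X] = C(44, 5) · 2^{1 − 10} = 1086008 · 1/512 = 135751/64.
Numerically: E[X] ≈ 2121.1094.

E[X] = C(44,5)·2^(1−C(5,2)) = 135751/64 ≈ 2121.1094.


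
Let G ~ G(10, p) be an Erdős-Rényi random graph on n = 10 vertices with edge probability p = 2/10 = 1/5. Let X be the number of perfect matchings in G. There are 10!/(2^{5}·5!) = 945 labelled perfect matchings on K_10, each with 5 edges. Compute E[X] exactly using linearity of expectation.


K_10 has 10!/(2^{5}·5!) = 945 labelled perfect matchings.
For each such perfect matching H, let X_H = 1 if all 5 edges of H are present in G. Then P[X_H = 1] = p^{5} = (1/5)^{5} = 1/3125.
By linearity: E[X] = Σ_H E[X_H] = 945 · p^{5} = 945 · 1/3125 = 189/625.
Numerically: E[X] ≈ 0.3024.

E[X] = 945 · (1/5)^{5} = 189/625 ≈ 0.3024.
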